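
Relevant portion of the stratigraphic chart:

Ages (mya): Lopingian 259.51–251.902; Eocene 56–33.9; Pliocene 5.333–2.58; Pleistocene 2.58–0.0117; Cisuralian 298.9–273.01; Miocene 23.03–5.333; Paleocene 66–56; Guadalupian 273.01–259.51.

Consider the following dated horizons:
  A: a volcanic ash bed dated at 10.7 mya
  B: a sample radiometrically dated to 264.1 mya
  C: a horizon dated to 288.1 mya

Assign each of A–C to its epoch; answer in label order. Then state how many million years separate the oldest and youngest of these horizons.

A: 10.7 Ma lies in 23.03–5.333 Ma, so Miocene.
B: 264.1 Ma lies in 273.01–259.51 Ma, so Guadalupian.
C: 288.1 Ma lies in 298.9–273.01 Ma, so Cisuralian.
Oldest = 288.1 Ma, youngest = 10.7 Ma → span 277.4 Myr.

A — Miocene; B — Guadalupian; C — Cisuralian; span 277.4 million years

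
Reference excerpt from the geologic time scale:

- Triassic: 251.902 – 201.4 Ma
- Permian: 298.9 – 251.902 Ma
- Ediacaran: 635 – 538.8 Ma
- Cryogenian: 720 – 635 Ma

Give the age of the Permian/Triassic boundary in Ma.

The Permian ends and the Triassic begins at 251.902 Ma.

251.902 Ma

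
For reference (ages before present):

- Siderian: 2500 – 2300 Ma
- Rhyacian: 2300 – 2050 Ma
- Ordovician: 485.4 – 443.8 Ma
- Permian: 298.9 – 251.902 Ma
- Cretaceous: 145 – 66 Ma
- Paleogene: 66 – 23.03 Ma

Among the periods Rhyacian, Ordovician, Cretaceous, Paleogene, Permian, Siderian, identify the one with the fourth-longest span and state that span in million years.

Start − end for each: Rhyacian 2300 − 2050 = 250; Ordovician 485.4 − 443.8 = 41.6; Cretaceous 145 − 66 = 79; Paleogene 66 − 23.03 = 42.97; Permian 298.9 − 251.902 = 46.998; Siderian 2500 − 2300 = 200.
Ranking these from longest: Rhyacian > Siderian > Cretaceous > Permian > Paleogene > Ordovician.
Position 4 in that ranking is Permian, which lasted 46.998 Myr.

Permian, 46.998 million years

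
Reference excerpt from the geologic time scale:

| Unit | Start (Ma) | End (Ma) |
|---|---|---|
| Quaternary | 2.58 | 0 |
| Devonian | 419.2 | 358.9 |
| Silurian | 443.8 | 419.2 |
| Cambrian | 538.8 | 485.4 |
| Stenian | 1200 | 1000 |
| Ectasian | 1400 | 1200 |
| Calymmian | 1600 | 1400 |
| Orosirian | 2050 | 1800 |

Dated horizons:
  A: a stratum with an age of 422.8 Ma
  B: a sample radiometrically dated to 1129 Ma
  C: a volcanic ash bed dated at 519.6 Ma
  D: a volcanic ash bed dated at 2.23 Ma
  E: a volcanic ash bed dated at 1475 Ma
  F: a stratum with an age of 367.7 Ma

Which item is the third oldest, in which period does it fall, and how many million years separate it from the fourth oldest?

Sorted oldest-first by Ma: E (1475), B (1129), C (519.6), A (422.8), F (367.7), D (2.23).
The third oldest is C at 519.6 Ma, which lies in 538.8–485.4 Ma: the Cambrian.
The fourth oldest is A at 422.8 Ma; separation = |519.6 − 422.8| = 96.8 Myr.

C, in the Cambrian; 96.8 million years to A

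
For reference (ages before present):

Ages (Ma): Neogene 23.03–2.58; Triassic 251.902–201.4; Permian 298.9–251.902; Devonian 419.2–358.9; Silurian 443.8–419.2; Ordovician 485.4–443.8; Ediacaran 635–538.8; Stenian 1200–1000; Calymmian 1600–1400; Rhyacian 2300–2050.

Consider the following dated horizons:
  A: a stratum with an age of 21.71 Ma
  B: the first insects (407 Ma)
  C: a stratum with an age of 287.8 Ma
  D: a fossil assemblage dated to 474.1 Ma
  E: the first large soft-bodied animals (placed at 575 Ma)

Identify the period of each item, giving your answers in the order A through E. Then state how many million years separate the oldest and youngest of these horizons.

Match each age against the start–end ranges in the excerpt: A = 21.71 Ma → Neogene (23.03–2.58); B = 407 Ma → Devonian (419.2–358.9); C = 287.8 Ma → Permian (298.9–251.902); D = 474.1 Ma → Ordovician (485.4–443.8); E = 575 Ma → Ediacaran (635–538.8).
The largest age is 575 Ma and the smallest is 21.71 Ma; their difference is 553.29 Myr.

A — Neogene; B — Devonian; C — Permian; D — Ordovician; E — Ediacaran; span 553.29 million years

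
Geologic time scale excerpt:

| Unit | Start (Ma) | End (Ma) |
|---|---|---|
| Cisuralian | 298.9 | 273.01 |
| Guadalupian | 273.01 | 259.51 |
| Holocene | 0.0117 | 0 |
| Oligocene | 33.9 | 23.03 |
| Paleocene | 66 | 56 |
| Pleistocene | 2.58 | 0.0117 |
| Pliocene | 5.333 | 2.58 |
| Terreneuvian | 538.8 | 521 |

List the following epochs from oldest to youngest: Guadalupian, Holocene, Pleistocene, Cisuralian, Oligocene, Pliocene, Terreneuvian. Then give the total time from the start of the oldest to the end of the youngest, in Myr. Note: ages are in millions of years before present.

From the excerpt: Guadalupian 273.01–259.51; Holocene 0.0117–0; Pleistocene 2.58–0.0117; Cisuralian 298.9–273.01; Oligocene 33.9–23.03; Pliocene 5.333–2.58; Terreneuvian 538.8–521 (Ma).
Larger Ma is earlier, so the oldest is Terreneuvian and the youngest is Holocene; oldest to youngest: Terreneuvian, Cisuralian, Guadalupian, Oligocene, Pliocene, Pleistocene, Holocene.
Oldest start 538.8 minus youngest end 0 gives 538.8 Myr overall.

Terreneuvian → Cisuralian → Guadalupian → Oligocene → Pliocene → Pleistocene → Holocene; total span 538.8 Myr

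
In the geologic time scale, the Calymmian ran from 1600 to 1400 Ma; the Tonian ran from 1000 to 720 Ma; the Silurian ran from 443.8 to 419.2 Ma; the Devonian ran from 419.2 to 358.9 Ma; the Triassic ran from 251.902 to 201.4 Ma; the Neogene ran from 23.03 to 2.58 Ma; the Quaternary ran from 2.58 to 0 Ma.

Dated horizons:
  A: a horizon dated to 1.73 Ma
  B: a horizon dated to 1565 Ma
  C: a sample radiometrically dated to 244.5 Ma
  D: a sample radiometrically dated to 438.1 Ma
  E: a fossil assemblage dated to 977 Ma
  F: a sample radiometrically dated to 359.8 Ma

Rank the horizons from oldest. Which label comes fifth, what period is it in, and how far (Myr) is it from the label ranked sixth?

Larger Ma means older, so oldest first: B 1565 > E 977 > D 438.1 > F 359.8 > C 244.5 > A 1.73.
Counting 5 along gives C (244.5 Ma); the excerpt puts that inside the Triassic, 251.902–201.4 Ma.
Next in line is A (1.73 Ma), and 244.5 − 1.73 = 242.77 Myr.

C, in the Triassic; 242.77 million years to A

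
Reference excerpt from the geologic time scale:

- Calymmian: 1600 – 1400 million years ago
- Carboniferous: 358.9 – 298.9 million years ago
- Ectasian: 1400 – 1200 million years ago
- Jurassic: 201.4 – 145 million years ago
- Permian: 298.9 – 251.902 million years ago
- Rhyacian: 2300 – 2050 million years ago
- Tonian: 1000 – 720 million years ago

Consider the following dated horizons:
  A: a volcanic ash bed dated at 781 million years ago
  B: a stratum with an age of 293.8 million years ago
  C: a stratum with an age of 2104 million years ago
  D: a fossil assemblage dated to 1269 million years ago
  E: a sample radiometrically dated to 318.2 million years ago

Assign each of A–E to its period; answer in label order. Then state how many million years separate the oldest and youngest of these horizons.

A: 781 Ma lies in 1000–720 Ma, so Tonian.
B: 293.8 Ma lies in 298.9–251.902 Ma, so Permian.
C: 2104 Ma lies in 2300–2050 Ma, so Rhyacian.
D: 1269 Ma lies in 1400–1200 Ma, so Ectasian.
E: 318.2 Ma lies in 358.9–298.9 Ma, so Carboniferous.
Oldest = 2104 Ma, youngest = 293.8 Ma → span 1810.2 Myr.

A — Tonian; B — Permian; C — Rhyacian; D — Ectasian; E — Carboniferous; span 1810.2 million years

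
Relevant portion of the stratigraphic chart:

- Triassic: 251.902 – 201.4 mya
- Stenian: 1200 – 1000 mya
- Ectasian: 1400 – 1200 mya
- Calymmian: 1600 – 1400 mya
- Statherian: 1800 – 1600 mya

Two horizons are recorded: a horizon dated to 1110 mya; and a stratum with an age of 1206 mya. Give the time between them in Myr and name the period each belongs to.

Elapsed time: 1206 − 1110 = 96 Myr.
1110 Ma lies within 1200–1000 Ma: Stenian.
1206 Ma lies within 1400–1200 Ma: Ectasian.

96 million years apart; the first in the Stenian, the second in the Ectasian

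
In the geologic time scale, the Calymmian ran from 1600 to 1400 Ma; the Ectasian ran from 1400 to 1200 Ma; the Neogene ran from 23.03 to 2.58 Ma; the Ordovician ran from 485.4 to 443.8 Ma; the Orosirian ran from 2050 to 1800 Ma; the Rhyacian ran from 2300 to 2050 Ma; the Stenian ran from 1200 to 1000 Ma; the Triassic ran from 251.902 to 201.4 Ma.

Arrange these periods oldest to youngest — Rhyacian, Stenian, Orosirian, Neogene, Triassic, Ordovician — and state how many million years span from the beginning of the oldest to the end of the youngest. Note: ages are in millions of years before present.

Start ages (Ma): Rhyacian 2300, Orosirian 2050, Stenian 1200, Ordovician 485.4, Triassic 251.902, Neogene 23.03.
Ordered oldest to youngest: Rhyacian, Orosirian, Stenian, Ordovician, Triassic, Neogene.
Span = 2300 − 2.58 = 2297.42 Myr.

Rhyacian, Orosirian, Stenian, Ordovician, Triassic, Neogene; total span 2297.42 Myr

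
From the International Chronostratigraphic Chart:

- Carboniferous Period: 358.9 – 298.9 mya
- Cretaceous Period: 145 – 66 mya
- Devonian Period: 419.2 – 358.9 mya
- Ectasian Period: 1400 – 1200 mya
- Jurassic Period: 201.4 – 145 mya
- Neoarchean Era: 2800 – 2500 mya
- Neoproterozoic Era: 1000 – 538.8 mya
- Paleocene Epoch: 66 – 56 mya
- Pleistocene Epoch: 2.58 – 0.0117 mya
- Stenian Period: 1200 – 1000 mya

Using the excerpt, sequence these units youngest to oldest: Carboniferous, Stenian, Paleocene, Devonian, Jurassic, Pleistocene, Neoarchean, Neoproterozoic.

Pleistocene, Paleocene, Jurassic, Carboniferous, Devonian, Neoproterozoic, Stenian, Neoarchean

Sorting by start age (ascending Ma, since larger Ma = older): Pleistocene began 2.58, Paleocene began 66, Jurassic began 201.4, Carboniferous began 358.9, Devonian began 419.2, Neoproterozoic began 1000, Stenian began 1200, Neoarchean began 2800.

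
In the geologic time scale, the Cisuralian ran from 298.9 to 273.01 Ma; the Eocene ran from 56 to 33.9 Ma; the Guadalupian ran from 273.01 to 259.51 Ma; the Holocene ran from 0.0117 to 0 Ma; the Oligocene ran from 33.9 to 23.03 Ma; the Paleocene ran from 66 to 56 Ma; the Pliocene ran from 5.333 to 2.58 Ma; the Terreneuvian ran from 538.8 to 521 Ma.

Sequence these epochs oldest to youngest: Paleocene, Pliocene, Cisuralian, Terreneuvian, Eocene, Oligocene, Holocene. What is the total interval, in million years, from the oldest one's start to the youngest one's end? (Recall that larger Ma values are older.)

Start ages (Ma): Terreneuvian 538.8, Cisuralian 298.9, Paleocene 66, Eocene 56, Oligocene 33.9, Pliocene 5.333, Holocene 0.0117.
Ordered oldest to youngest: Terreneuvian, Cisuralian, Paleocene, Eocene, Oligocene, Pliocene, Holocene.
Span = 538.8 − 0 = 538.8 Myr.

Terreneuvian, Cisuralian, Paleocene, Eocene, Oligocene, Pliocene, Holocene; total span 538.8 Myr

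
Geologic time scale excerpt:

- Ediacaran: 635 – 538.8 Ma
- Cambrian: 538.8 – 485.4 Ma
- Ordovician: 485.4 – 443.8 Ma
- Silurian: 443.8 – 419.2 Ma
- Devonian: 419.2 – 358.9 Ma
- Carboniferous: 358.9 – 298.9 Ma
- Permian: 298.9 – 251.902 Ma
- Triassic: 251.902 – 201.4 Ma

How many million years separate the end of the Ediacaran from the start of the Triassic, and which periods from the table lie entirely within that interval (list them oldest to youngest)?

286.898 million years; Cambrian, Ordovician, Silurian, Devonian, Carboniferous, Permian

The Ediacaran closes at 538.8 Ma and the Triassic opens at 251.902 Ma, so the interval is 538.8 − 251.902 = 286.898 Myr.
A period fits inside if it starts at or after 538.8 Ma and ends at or before 251.902 Ma; oldest first that gives Cambrian, Ordovician, Silurian, Devonian, Carboniferous, Permian.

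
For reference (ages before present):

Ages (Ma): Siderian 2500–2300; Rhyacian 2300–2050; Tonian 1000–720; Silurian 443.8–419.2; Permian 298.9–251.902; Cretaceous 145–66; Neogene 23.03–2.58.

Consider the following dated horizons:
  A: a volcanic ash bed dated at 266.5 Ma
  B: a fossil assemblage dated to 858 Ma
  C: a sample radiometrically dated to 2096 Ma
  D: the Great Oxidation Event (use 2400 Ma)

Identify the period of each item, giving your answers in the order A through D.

A: 266.5 Ma lies in 298.9–251.902 Ma, so Permian.
B: 858 Ma lies in 1000–720 Ma, so Tonian.
C: 2096 Ma lies in 2300–2050 Ma, so Rhyacian.
D: 2400 Ma lies in 2500–2300 Ma, so Siderian.

A — Permian; B — Tonian; C — Rhyacian; D — Siderian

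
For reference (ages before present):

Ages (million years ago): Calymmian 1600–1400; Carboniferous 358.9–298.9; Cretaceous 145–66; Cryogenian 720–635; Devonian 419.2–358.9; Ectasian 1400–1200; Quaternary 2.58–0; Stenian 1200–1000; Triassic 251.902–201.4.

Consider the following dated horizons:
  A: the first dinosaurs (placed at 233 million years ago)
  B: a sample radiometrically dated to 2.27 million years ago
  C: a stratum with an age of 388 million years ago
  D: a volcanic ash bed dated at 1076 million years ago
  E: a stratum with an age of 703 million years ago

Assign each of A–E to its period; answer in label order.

A — Triassic; B — Quaternary; C — Devonian; D — Stenian; E — Cryogenian

A: 233 Ma lies in 251.902–201.4 Ma, so Triassic.
B: 2.27 Ma lies in 2.58–0 Ma, so Quaternary.
C: 388 Ma lies in 419.2–358.9 Ma, so Devonian.
D: 1076 Ma lies in 1200–1000 Ma, so Stenian.
E: 703 Ma lies in 720–635 Ma, so Cryogenian.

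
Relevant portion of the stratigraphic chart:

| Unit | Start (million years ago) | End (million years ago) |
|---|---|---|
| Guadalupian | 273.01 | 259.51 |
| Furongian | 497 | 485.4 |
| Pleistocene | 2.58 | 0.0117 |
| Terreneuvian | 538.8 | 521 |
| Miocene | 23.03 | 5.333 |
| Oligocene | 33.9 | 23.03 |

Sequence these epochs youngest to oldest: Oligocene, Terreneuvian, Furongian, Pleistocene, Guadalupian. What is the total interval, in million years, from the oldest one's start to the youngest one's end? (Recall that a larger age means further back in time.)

Pleistocene → Oligocene → Guadalupian → Furongian → Terreneuvian; total span 538.7883 Myr

Start ages (Ma): Terreneuvian 538.8, Furongian 497, Guadalupian 273.01, Oligocene 33.9, Pleistocene 2.58.
Ordered youngest to oldest: Pleistocene, Oligocene, Guadalupian, Furongian, Terreneuvian.
Span = 538.8 − 0.0117 = 538.7883 Myr.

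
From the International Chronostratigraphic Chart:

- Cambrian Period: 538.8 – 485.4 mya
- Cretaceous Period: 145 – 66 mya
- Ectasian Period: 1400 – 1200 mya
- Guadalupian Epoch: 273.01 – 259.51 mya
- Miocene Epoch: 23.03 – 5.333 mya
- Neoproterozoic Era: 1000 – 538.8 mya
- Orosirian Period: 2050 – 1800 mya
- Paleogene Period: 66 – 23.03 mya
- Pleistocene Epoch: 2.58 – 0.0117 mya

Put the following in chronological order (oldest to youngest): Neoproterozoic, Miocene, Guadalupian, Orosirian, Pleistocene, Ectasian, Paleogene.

Read off each span (Ma): Neoproterozoic 1000–538.8; Miocene 23.03–5.333; Guadalupian 273.01–259.51; Orosirian 2050–1800; Pleistocene 2.58–0.0117; Ectasian 1400–1200; Paleogene 66–23.03.
Larger Ma is older, so oldest→youngest is Orosirian, Ectasian, Neoproterozoic, Guadalupian, Paleogene, Miocene, Pleistocene.

Orosirian, Ectasian, Neoproterozoic, Guadalupian, Paleogene, Miocene, Pleistocene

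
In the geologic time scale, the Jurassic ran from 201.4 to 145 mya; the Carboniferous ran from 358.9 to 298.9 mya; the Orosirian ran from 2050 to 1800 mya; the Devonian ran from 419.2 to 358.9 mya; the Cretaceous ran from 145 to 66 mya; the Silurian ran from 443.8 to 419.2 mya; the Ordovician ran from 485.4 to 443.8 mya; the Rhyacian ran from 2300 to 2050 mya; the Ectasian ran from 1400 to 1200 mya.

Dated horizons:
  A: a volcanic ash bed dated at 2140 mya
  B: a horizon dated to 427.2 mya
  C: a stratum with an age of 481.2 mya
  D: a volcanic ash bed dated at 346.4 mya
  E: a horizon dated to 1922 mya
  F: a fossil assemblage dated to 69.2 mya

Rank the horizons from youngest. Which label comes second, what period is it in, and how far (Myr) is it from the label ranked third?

Smaller Ma means younger, so youngest first: F 69.2 < D 346.4 < B 427.2 < C 481.2 < E 1922 < A 2140.
Counting 2 along gives D (346.4 Ma); the excerpt puts that inside the Carboniferous, 358.9–298.9 Ma.
Next in line is B (427.2 Ma), and 427.2 − 346.4 = 80.8 Myr.

D, in the Carboniferous; 80.8 million years to B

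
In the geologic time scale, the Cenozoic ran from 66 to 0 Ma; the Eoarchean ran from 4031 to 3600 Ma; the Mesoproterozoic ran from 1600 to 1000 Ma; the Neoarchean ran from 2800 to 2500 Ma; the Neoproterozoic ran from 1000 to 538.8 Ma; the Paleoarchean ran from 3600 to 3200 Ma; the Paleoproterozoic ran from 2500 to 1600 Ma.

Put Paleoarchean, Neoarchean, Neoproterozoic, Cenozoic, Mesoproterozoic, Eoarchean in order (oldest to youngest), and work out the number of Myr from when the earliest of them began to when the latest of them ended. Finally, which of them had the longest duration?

Start ages (Ma): Eoarchean 4031, Paleoarchean 3600, Neoarchean 2800, Mesoproterozoic 1600, Neoproterozoic 1000, Cenozoic 66.
Ordered oldest to youngest: Eoarchean, Paleoarchean, Neoarchean, Mesoproterozoic, Neoproterozoic, Cenozoic.
Span = 4031 − 0 = 4031 Myr.
Durations: Neoproterozoic 461.2, Paleoarchean 400, Neoarchean 300, Cenozoic 66, Eoarchean 431, Mesoproterozoic 600 → longest is Mesoproterozoic (600 Myr).

Eoarchean, Paleoarchean, Neoarchean, Mesoproterozoic, Neoproterozoic, Cenozoic; total span 4031 Myr; longest is Mesoproterozoic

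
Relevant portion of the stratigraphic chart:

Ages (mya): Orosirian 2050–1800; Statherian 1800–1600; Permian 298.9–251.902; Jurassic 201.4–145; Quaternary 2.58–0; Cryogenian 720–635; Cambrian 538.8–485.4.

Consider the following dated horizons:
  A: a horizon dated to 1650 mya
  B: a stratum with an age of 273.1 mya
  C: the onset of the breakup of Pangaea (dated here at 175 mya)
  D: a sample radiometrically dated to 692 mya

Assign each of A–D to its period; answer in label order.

Match each age against the start–end ranges in the excerpt: A = 1650 Ma → Statherian (1800–1600); B = 273.1 Ma → Permian (298.9–251.902); C = 175 Ma → Jurassic (201.4–145); D = 692 Ma → Cryogenian (720–635).

A — Statherian; B — Permian; C — Jurassic; D — Cryogenian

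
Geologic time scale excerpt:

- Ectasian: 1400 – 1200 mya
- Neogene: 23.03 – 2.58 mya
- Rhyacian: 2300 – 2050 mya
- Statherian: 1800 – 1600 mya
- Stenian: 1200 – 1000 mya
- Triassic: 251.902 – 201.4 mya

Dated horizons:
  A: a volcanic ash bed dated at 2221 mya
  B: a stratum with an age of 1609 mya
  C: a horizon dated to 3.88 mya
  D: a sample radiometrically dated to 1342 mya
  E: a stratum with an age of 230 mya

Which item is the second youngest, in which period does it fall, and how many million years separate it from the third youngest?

Sorted youngest-first by Ma: C (3.88), E (230), D (1342), B (1609), A (2221).
The second youngest is E at 230 Ma, which lies in 251.902–201.4 Ma: the Triassic.
The third youngest is D at 1342 Ma; separation = |230 − 1342| = 1112 Myr.

E, in the Triassic; 1112 million years to D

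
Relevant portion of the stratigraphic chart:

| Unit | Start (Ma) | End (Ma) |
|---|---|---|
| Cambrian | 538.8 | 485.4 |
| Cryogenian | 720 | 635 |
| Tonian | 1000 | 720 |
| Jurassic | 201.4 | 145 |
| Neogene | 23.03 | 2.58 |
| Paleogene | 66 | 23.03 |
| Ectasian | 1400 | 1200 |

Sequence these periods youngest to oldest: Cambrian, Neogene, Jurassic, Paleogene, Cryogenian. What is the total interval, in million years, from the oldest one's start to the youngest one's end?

From the excerpt: Cambrian 538.8–485.4; Neogene 23.03–2.58; Jurassic 201.4–145; Paleogene 66–23.03; Cryogenian 720–635 (Ma).
Larger Ma is earlier, so the oldest is Cryogenian and the youngest is Neogene; youngest to oldest: Neogene, Paleogene, Jurassic, Cambrian, Cryogenian.
Oldest start 720 minus youngest end 2.58 gives 717.42 Myr overall.

Neogene → Paleogene → Jurassic → Cambrian → Cryogenian; total span 717.42 Myr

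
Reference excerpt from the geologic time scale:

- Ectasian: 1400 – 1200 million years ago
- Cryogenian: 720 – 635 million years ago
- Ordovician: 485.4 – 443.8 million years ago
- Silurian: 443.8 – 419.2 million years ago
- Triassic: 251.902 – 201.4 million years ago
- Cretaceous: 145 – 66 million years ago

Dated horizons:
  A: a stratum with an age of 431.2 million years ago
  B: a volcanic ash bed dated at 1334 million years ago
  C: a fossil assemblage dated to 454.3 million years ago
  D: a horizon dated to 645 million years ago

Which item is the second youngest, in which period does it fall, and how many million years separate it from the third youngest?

C, in the Ordovician; 190.7 million years to D

Smaller Ma means younger, so youngest first: A 431.2 < C 454.3 < D 645 < B 1334.
Counting 2 along gives C (454.3 Ma); the excerpt puts that inside the Ordovician, 485.4–443.8 Ma.
Next in line is D (645 Ma), and 645 − 454.3 = 190.7 Myr.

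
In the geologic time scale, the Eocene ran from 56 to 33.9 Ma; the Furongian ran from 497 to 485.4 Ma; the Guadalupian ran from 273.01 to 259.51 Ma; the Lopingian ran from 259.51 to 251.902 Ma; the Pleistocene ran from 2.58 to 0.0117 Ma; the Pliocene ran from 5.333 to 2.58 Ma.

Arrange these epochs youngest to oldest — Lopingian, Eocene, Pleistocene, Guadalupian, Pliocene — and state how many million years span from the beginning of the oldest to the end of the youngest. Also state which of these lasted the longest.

Pleistocene → Pliocene → Eocene → Lopingian → Guadalupian; total span 272.9983 Myr; longest is Eocene

From the excerpt: Lopingian 259.51–251.902; Eocene 56–33.9; Pleistocene 2.58–0.0117; Guadalupian 273.01–259.51; Pliocene 5.333–2.58 (Ma).
Larger Ma is earlier, so the oldest is Guadalupian and the youngest is Pleistocene; youngest to oldest: Pleistocene, Pliocene, Eocene, Lopingian, Guadalupian.
Oldest start 273.01 minus youngest end 0.0117 gives 272.9983 Myr overall.
Individual lengths (start − end): Guadalupian 13.5; Pleistocene 2.5683; Lopingian 7.608; Eocene 22.1; Pliocene 2.753. The largest is Eocene at 22.1 Myr.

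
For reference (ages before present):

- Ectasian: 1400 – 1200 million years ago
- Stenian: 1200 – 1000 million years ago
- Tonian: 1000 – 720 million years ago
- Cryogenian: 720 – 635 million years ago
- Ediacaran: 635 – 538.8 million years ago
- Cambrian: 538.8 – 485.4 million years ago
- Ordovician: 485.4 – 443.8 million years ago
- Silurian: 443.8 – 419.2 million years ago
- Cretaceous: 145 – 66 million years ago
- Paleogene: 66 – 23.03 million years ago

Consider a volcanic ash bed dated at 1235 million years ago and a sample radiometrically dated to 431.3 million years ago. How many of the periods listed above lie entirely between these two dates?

6

The older date is 1235 Ma and the younger is 431.3 Ma.
Periods with start < 1235 and end > 431.3 Ma: Stenian (1200–1000), Tonian (1000–720), Cryogenian (720–635), Ediacaran (635–538.8), Cambrian (538.8–485.4), Ordovician (485.4–443.8).
That is 6 complete periods.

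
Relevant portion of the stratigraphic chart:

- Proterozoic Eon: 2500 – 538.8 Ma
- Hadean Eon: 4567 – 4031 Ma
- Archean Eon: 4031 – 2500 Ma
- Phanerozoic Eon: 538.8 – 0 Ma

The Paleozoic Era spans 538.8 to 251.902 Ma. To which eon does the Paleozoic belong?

The Paleozoic (538.8–251.902 Ma) lies entirely within 538.8–0 Ma, the Phanerozoic Eon.

Phanerozoic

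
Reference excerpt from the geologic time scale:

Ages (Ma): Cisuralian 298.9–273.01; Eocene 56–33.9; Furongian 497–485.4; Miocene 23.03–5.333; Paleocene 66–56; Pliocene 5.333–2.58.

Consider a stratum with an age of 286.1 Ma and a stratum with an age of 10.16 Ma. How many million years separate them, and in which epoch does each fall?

275.94 million years apart; the first in the Cisuralian, the second in the Miocene

Elapsed time: 286.1 − 10.16 = 275.94 Myr.
286.1 Ma lies within 298.9–273.01 Ma: Cisuralian.
10.16 Ma lies within 23.03–5.333 Ma: Miocene.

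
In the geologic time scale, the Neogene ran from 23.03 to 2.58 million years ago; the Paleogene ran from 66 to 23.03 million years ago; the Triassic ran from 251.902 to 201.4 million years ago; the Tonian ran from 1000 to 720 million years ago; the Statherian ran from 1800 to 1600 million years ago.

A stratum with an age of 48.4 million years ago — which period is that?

Paleogene

48.4 Ma lies between 66 and 23.03 Ma, so it falls in the Paleogene.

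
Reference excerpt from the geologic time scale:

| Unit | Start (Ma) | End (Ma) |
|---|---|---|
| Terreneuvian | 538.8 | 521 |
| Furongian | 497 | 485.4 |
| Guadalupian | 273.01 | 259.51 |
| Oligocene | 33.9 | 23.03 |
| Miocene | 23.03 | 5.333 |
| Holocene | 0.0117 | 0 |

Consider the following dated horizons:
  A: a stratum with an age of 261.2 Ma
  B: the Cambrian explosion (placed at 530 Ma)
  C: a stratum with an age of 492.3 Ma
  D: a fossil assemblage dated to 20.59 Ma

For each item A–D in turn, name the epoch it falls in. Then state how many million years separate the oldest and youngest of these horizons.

A: 261.2 Ma lies in 273.01–259.51 Ma, so Guadalupian.
B: 530 Ma lies in 538.8–521 Ma, so Terreneuvian.
C: 492.3 Ma lies in 497–485.4 Ma, so Furongian.
D: 20.59 Ma lies in 23.03–5.333 Ma, so Miocene.
Oldest = 530 Ma, youngest = 20.59 Ma → span 509.41 Myr.

A — Guadalupian; B — Terreneuvian; C — Furongian; D — Miocene; span 509.41 million years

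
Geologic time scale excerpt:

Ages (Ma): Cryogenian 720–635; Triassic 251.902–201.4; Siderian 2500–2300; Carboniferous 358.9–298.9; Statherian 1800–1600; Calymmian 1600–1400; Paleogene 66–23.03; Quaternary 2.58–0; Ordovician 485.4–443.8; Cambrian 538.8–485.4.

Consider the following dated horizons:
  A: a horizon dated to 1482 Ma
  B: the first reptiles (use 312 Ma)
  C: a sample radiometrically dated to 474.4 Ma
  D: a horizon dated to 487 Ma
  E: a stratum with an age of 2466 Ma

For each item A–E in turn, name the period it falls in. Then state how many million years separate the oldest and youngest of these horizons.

A: 1482 Ma lies in 1600–1400 Ma, so Calymmian.
B: 312 Ma lies in 358.9–298.9 Ma, so Carboniferous.
C: 474.4 Ma lies in 485.4–443.8 Ma, so Ordovician.
D: 487 Ma lies in 538.8–485.4 Ma, so Cambrian.
E: 2466 Ma lies in 2500–2300 Ma, so Siderian.
Oldest = 2466 Ma, youngest = 312 Ma → span 2154 Myr.

A — Calymmian; B — Carboniferous; C — Ordovician; D — Cambrian; E — Siderian; span 2154 million years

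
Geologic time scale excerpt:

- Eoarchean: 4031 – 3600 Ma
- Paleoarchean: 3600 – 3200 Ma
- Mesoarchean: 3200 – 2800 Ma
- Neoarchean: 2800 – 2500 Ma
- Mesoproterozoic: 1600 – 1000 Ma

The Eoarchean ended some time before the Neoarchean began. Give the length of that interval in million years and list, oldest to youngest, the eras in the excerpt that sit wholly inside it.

The Eoarchean closes at 3600 Ma and the Neoarchean opens at 2800 Ma, so the interval is 3600 − 2800 = 800 Myr.
An era fits inside if it starts at or after 3600 Ma and ends at or before 2800 Ma; oldest first that gives Paleoarchean, Mesoarchean.

800 million years; Paleoarchean, Mesoarchean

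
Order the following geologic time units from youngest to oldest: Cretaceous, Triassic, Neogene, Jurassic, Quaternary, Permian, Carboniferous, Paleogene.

Era membership (oldest first within each) — Paleozoic: Carboniferous, Permian; Mesozoic: Triassic, Jurassic, Cretaceous; Cenozoic: Paleogene, Neogene, Quaternary. Paleozoic precedes Mesozoic, which precedes Cenozoic. Concatenating the groups in that era order and then reversing gives youngest to oldest.

Quaternary, then Neogene, then Paleogene, then Cretaceous, then Jurassic, then Triassic, then Permian, then Carboniferous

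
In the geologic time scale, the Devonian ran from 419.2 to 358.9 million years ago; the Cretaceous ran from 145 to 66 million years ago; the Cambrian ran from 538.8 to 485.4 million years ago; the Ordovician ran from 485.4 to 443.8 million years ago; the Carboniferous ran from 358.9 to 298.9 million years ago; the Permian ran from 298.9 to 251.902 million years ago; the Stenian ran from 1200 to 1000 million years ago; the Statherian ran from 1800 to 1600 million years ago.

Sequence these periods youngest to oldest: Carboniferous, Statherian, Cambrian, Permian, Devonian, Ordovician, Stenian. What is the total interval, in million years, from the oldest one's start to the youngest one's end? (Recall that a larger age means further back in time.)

Start ages (Ma): Statherian 1800, Stenian 1200, Cambrian 538.8, Ordovician 485.4, Devonian 419.2, Carboniferous 358.9, Permian 298.9.
Ordered youngest to oldest: Permian, Carboniferous, Devonian, Ordovician, Cambrian, Stenian, Statherian.
Span = 1800 − 251.902 = 1548.098 Myr.

Permian → Carboniferous → Devonian → Ordovician → Cambrian → Stenian → Statherian; total span 1548.098 Myr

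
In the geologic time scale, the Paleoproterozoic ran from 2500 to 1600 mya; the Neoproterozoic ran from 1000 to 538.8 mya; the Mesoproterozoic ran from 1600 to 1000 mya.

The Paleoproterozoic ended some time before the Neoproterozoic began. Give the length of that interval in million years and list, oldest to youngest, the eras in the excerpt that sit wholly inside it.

The Paleoproterozoic closes at 1600 Ma and the Neoproterozoic opens at 1000 Ma, so the interval is 1600 − 1000 = 600 Myr.
An era fits inside if it starts at or after 1600 Ma and ends at or before 1000 Ma; oldest first that gives Mesoproterozoic.

600 million years; Mesoproterozoic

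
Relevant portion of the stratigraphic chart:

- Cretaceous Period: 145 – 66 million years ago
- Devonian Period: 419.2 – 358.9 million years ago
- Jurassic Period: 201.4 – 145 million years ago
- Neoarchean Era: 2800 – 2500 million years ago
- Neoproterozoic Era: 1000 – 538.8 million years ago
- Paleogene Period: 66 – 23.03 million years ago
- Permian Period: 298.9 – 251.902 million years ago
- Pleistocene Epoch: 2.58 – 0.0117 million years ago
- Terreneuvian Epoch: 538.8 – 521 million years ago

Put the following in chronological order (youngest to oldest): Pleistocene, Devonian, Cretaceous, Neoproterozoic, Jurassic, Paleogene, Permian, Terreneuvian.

Pleistocene, then Paleogene, then Cretaceous, then Jurassic, then Permian, then Devonian, then Terreneuvian, then Neoproterozoic

Sorting by start age (ascending Ma, since larger Ma = older): Pleistocene began 2.58, Paleogene began 66, Cretaceous began 145, Jurassic began 201.4, Permian began 298.9, Devonian began 419.2, Terreneuvian began 538.8, Neoproterozoic began 1000.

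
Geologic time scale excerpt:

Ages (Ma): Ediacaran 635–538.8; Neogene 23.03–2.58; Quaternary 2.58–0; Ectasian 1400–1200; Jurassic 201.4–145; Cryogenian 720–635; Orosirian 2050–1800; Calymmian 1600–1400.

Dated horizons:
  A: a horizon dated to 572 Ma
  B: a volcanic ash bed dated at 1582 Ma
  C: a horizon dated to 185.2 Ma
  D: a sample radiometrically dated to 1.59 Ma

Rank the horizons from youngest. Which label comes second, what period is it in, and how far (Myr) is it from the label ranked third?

Smaller Ma means younger, so youngest first: D 1.59 < C 185.2 < A 572 < B 1582.
Counting 2 along gives C (185.2 Ma); the excerpt puts that inside the Jurassic, 201.4–145 Ma.
Next in line is A (572 Ma), and 572 − 185.2 = 386.8 Myr.

C, in the Jurassic; 386.8 million years to A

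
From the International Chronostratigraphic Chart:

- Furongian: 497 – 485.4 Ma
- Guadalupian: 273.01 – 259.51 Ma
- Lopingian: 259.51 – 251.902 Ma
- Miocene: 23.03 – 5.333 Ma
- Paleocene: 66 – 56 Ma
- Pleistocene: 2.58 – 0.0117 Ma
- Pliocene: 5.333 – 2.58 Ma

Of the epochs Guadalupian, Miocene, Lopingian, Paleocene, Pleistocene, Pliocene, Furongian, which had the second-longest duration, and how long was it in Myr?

Guadalupian, 13.5 million years

Durations: Guadalupian 13.5; Miocene 17.697; Lopingian 7.608; Paleocene 10; Pleistocene 2.5683; Pliocene 2.753; Furongian 11.6 Myr.
Sorted longest-first: Miocene (17.697), Guadalupian (13.5), Furongian (11.6), Paleocene (10), Lopingian (7.608), Pliocene (2.753), Pleistocene (2.5683).
The second longest is Guadalupian at 13.5 Myr.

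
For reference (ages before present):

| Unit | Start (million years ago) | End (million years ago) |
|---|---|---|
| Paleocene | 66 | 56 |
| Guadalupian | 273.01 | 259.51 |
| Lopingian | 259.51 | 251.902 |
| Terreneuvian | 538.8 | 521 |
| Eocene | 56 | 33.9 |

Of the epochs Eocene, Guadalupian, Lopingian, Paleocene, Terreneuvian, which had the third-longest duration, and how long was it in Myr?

Durations: Eocene 22.1; Guadalupian 13.5; Lopingian 7.608; Paleocene 10; Terreneuvian 17.8 Myr.
Sorted longest-first: Eocene (22.1), Terreneuvian (17.8), Guadalupian (13.5), Paleocene (10), Lopingian (7.608).
The third longest is Guadalupian at 13.5 Myr.

Guadalupian, 13.5 million years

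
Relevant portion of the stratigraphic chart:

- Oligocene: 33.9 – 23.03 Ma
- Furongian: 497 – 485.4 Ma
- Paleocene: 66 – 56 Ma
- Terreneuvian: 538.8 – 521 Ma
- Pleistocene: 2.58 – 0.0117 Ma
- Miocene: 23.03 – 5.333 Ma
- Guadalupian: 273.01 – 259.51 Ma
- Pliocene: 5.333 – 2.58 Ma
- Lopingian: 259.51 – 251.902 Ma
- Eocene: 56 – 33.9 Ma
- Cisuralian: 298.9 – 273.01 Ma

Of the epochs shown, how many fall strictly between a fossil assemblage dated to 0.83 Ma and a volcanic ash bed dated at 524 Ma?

524 Ma sits inside the Terreneuvian (538.8–521) and 0.83 Ma inside the Pleistocene (2.58–0.0117); neither of those is wholly between the two dates.
The listed epochs lying completely between them are Furongian, Cisuralian, Guadalupian, Lopingian, Paleocene, Eocene, Oligocene, Miocene, Pliocene — 9 in all.

9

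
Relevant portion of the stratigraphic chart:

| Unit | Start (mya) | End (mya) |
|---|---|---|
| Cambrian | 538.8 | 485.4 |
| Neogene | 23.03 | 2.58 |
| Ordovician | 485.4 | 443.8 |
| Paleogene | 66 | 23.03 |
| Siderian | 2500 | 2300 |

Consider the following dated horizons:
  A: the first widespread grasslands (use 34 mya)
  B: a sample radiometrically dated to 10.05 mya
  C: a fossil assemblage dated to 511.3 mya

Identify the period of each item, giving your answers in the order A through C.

A — Paleogene; B — Neogene; C — Cambrian

A: 34 Ma lies in 66–23.03 Ma, so Paleogene.
B: 10.05 Ma lies in 23.03–2.58 Ma, so Neogene.
C: 511.3 Ma lies in 538.8–485.4 Ma, so Cambrian.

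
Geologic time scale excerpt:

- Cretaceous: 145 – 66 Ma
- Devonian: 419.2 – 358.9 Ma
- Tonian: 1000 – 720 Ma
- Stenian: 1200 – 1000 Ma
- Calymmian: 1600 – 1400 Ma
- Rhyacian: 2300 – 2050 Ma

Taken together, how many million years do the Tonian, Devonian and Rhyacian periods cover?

Each duration: Tonian = 280; Devonian = 60.3; Rhyacian = 250.
Sum: 280 + 60.3 + 250 = 590.3 Myr.

590.3 million years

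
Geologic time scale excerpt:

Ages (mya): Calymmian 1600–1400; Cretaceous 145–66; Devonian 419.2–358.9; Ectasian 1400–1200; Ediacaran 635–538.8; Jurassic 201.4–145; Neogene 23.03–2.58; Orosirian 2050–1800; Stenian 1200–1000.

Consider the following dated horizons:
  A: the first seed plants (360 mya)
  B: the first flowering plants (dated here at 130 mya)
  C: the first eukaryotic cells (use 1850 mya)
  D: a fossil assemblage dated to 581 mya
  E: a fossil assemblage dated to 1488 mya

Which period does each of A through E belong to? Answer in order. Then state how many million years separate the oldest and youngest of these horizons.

A: 360 Ma lies in 419.2–358.9 Ma, so Devonian.
B: 130 Ma lies in 145–66 Ma, so Cretaceous.
C: 1850 Ma lies in 2050–1800 Ma, so Orosirian.
D: 581 Ma lies in 635–538.8 Ma, so Ediacaran.
E: 1488 Ma lies in 1600–1400 Ma, so Calymmian.
Oldest = 1850 Ma, youngest = 130 Ma → span 1720 Myr.

A — Devonian; B — Cretaceous; C — Orosirian; D — Ediacaran; E — Calymmian; span 1720 million years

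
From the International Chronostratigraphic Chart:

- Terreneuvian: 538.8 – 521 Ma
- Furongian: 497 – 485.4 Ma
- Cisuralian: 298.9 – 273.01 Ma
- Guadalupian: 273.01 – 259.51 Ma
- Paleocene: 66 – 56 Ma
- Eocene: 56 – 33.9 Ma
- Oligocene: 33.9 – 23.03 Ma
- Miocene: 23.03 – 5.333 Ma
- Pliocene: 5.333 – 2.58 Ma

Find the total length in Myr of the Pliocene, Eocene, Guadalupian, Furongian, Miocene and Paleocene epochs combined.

Duration is start − end for each: (5.333 − 2.58) + (56 − 33.9) + (273.01 − 259.51) + (497 − 485.4) + (23.03 − 5.333) + (66 − 56).
That is 2.753 + 22.1 + 13.5 + 11.6 + 17.697 + 10, which totals 77.65 million years.

77.65 million years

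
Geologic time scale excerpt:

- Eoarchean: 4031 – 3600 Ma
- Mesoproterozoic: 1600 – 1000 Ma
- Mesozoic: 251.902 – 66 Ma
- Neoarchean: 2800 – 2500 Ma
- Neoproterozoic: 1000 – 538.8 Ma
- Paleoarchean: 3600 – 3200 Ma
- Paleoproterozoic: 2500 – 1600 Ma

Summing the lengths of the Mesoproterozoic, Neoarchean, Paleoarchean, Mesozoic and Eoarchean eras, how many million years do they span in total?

1916.902 million years

Duration is start − end for each: (1600 − 1000) + (2800 − 2500) + (3600 − 3200) + (251.902 − 66) + (4031 − 3600).
That is 600 + 300 + 400 + 185.902 + 431, which totals 1916.902 million years.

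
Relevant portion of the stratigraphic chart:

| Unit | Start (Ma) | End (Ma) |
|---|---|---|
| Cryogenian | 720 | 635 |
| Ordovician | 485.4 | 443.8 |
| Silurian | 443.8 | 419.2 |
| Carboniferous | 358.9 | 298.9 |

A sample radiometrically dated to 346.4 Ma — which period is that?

346.4 Ma lies between 358.9 and 298.9 Ma, so it falls in the Carboniferous.

Carboniferous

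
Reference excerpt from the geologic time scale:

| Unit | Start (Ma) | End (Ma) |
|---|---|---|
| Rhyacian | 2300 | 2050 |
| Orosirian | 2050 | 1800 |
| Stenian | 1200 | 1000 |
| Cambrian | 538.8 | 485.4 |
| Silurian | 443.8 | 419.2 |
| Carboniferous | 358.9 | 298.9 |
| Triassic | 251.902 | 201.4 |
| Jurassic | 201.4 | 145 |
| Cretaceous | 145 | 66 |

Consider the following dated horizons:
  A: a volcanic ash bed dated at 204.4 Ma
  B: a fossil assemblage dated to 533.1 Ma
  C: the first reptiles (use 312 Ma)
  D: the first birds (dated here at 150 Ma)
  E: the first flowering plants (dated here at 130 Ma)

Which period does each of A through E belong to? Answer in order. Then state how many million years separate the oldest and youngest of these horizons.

A: 204.4 Ma lies in 251.902–201.4 Ma, so Triassic.
B: 533.1 Ma lies in 538.8–485.4 Ma, so Cambrian.
C: 312 Ma lies in 358.9–298.9 Ma, so Carboniferous.
D: 150 Ma lies in 201.4–145 Ma, so Jurassic.
E: 130 Ma lies in 145–66 Ma, so Cretaceous.
Oldest = 533.1 Ma, youngest = 130 Ma → span 403.1 Myr.

A — Triassic; B — Cambrian; C — Carboniferous; D — Jurassic; E — Cretaceous; span 403.1 million years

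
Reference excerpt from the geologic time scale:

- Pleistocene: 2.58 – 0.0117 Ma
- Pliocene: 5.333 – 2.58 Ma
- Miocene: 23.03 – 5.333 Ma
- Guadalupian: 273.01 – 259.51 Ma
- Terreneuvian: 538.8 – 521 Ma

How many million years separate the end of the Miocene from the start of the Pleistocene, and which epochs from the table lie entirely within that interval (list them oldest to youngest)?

The Miocene closes at 5.333 Ma and the Pleistocene opens at 2.58 Ma, so the interval is 5.333 − 2.58 = 2.753 Myr.
An epoch fits inside if it starts at or after 5.333 Ma and ends at or before 2.58 Ma; oldest first that gives Pliocene.

2.753 million years; Pliocene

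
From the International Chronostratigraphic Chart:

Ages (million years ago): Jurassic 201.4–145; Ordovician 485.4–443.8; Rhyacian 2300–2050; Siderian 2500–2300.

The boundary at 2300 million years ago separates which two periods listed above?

The Siderian ends at 2300 million years ago and the Rhyacian begins at 2300 million years ago, so they share that boundary.

Siderian and Rhyacian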